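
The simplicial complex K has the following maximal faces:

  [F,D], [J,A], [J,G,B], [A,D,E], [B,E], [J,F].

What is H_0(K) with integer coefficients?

Order the vertices as A < B < D < E < F < G < J. Listing each simplex with vertices in this order, K has dimension 2 with simplices:

  0-simplices (7): A, B, D, E, F, G, J
  1-simplices (10): AD, AE, AJ, BE, BG, BJ, DE, DF, FJ, GJ
  2-simplices (2): ADE, BGJ

so the chain groups are C_0 ≅ Z^7, C_1 ≅ Z^10, C_2 ≅ Z^2.

∂_1: C_1 → C_0 sends each edge [p,q] (with p < q) to q − p. For instance
  ∂BJ = J − B.
This gives a 7×10 integer matrix of rank 6; reducing to Smith normal form yields diagonal entries (1,1,1,1,1,1).

The boundary map ∂_2: C_2 → C_1 sends each 2-simplex [p,q,r] to [q,r] − [p,r] + [p,q]. For instance
  ∂BGJ = GJ − BJ + BG,
  ∂ADE = DE − AE + AD.
The resulting 10×2 matrix has rank 2, and its Smith normal form has invariant factors (1,1).

From H_k ≅ ker(∂_k) / im(∂_{k+1}) we obtain:

  H_0: rank C_0 − rank ∂_1 = 7 − 6 = 1, and the invariant factors of ∂_1 are all 1, so H_0 = Z.

H_0 = Z.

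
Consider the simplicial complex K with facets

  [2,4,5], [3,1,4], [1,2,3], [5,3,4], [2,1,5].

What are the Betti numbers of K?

K has 5 vertices, 10 edges, 5 triangles.
rank ∂_0 = 0, rank ∂_1 = 4 ⇒ b_0 = 5 − 0 − 4 = 1; all invariant factors of ∂_1 are 1 so no torsion. So H_0 ≅ Z.
rank ∂_1 = 4, rank ∂_2 = 5 ⇒ b_1 = 10 − 4 − 5 = 1; all invariant factors of ∂_2 are 1 so no torsion. So H_1 ≅ Z.
rank ∂_2 = 5, rank ∂_3 = 0 ⇒ b_2 = 5 − 5 − 0 = 0. So H_2 ≅ 0.

b_0 = 1, b_1 = 1, b_2 = 0.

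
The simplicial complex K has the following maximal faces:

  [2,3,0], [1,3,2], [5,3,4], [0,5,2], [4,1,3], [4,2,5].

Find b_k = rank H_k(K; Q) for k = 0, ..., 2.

b_0 = 1, b_1 = 1, b_2 = 0.

Order the vertices as 0 < 1 < 2 < 3 < 4 < 5. Listing each simplex with vertices in this order, K has dimension 2 with simplices:

  0-simplices (6): [0], [1], [2], [3], [4], [5]
  1-simplices (12): [0,2], [0,3], [0,5], [1,2], [1,3], [1,4], [2,3], [2,4], [2,5], [3,4], [3,5], [4,5]
  2-simplices (6): [0,2,3], [0,2,5], [1,2,3], [1,3,4], [2,4,5], [3,4,5]

Hence C_0 ≅ Z^6, C_1 ≅ Z^12, C_2 ≅ Z^6.

Boundary ∂_1: C_1 → C_0 sends each edge [p,q] (with p < q) to q − p.
The resulting 6×12 matrix has rank 5, and its Smith normal form has invariant factors (1,1,1,1,1).

Boundary ∂_2: C_2 → C_1 acts by ∂[p,q,r] = [q,r] − [p,r] + [p,q]. For instance
  ∂[1,2,3] = [2,3] − [1,3] + [1,2],
  ∂[0,2,3] = [2,3] − [0,3] + [0,2].
The resulting 12×6 matrix has rank 6, and its Smith normal form has invariant factors (1,1,1,1,1,1).

Reading off H_k = ker ∂_k / im ∂_{k+1}:

  H_0: rank C_0 − rank ∂_1 = 6 − 5 = 1, and the invariant factors of ∂_1 are all 1, so H_0 = Z.
  H_1: rank ker ∂_1 − rank ∂_2 = (12 − 5) − 6 = 1, and the invariant factors of ∂_2 are all 1, so H_1 = Z.
  H_2: rank ker ∂_2 − rank ∂_3 = (6 − 6) − 0 = 0, and there is no ∂_3, so H_2 = 0.

(K is a triangulation of the cylinder S^1 x I.)

Hence the Betti numbers are b_0 = 1, b_1 = 1, b_2 = 0.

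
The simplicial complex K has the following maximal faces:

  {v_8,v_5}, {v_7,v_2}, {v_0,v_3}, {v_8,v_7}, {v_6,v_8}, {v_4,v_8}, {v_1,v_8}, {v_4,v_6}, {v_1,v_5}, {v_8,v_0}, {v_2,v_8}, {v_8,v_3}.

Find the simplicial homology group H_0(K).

H_0 ≅ Z.

Fix the vertex order v_0 < v_1 < v_2 < v_3 < v_4 < v_5 < v_6 < v_7 < v_8 and write every simplex with vertices in increasing order. Then dim K = 1 and the simplices of K are:

  0-simplices (9): [v_0], [v_1], [v_2], [v_3], [v_4], [v_5], [v_6], [v_7], [v_8]
  1-simplices (12): [v_0,v_3], [v_0,v_8], [v_1,v_5], [v_1,v_8], [v_2,v_7], [v_2,v_8], [v_3,v_8], [v_4,v_6], [v_4,v_8], [v_5,v_8], [v_6,v_8], [v_7,v_8]

so the chain groups are C_0 ≅ Z^9, C_1 ≅ Z^12.

Boundary ∂_1: C_1 → C_0 is given by ∂[p,q] = [q] − [p].
As a 9×12 matrix over Z this has rank 8, with invariant factors (1,1,1,1,1,1,1,1).

Reading off H_k = ker ∂_k / im ∂_{k+1}:

  H_0: rank C_0 − rank ∂_1 = 9 − 8 = 1, and the invariant factors of ∂_1 are all 1, so H_0 = Z.

(K is a triangulation of a wedge of 4 circles.)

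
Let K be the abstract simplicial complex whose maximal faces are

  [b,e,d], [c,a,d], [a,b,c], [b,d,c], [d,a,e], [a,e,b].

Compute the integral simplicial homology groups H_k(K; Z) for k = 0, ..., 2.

Take the total order a < b < c < d < e on the vertex set. Then K (dimension 2) consists of the simplices:

  0-simplices (5): a, b, c, d, e
  1-simplices (9): ab, ac, ad, ae, bc, bd, be, cd, de
  2-simplices (6): abc, abe, acd, ade, bcd, bde

so the chain groups are C_0 ≅ Z^5, C_1 ≅ Z^9, C_2 ≅ Z^6.

∂_1: C_1 → C_0 maps an edge to its endpoints' difference, ∂[p,q] = q − p. For instance
  ∂ad = d − a.
This gives a 5×9 integer matrix of rank 4; reducing to Smith normal form yields diagonal entries (1,1,1,1).

Boundary ∂_2: C_2 → C_1 acts by ∂[p,q,r] = [q,r] − [p,r] + [p,q]. For instance
  ∂abe = be − ae + ab,
  ∂abc = bc − ac + ab.
The 9×6 boundary matrix has rank 5 and Smith normal form diag(1,1,1,1,1).

Reading off H_k = ker ∂_k / im ∂_{k+1}:

  H_0: rank C_0 − rank ∂_1 = 5 − 4 = 1, and the invariant factors of ∂_1 are all 1, so H_0 ≅ Z.
  H_1: rank ker ∂_1 − rank ∂_2 = (9 − 4) − 5 = 0, and the invariant factors of ∂_2 are all 1, so H_1 ≅ 0.
  H_2: rank ker ∂_2 − rank ∂_3 = (6 − 5) − 0 = 1, and there is no ∂_3, so H_2 ≅ Z.

(K is a triangulation of the 2-sphere S^2.)

H_0 ≅ Z,  H_1 = 0,  H_2 ≅ Z.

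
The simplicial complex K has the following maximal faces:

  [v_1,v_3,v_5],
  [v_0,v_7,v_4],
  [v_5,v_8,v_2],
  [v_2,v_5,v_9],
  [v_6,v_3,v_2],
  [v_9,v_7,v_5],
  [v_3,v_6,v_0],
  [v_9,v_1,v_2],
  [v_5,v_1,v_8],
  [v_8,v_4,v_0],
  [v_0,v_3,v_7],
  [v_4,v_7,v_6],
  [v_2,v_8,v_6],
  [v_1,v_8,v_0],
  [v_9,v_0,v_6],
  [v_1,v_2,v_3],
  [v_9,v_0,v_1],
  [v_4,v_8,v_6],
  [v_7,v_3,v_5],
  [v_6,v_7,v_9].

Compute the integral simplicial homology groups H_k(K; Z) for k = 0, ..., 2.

H_0 ≅ Z,  H_1 ≅ Z ⊕ Z/2,  H_2 = 0.

Fix the vertex order v_0 < v_1 < v_2 < v_3 < v_4 < v_5 < v_6 < v_7 < v_8 < v_9 and write every simplex with vertices in increasing order. Then dim K = 2 and the simplices of K are:

  0-simplices (10): [v_0], [v_1], [v_2], [v_3], [v_4], [v_5], [v_6], [v_7], [v_8], [v_9]
  1-simplices (30): (30 of them)
  2-simplices (20): (20 of them)

so the chain groups are C_0 ≅ Z^10, C_1 ≅ Z^30, C_2 ≅ Z^20.

Boundary ∂_1: C_1 → C_0 sends each edge [p,q] (with p < q) to q − p. For instance
  ∂[v_2,v_5] = [v_5] − [v_2].
As a 10×30 matrix over Z this has rank 9, with invariant factors (1,1,1,1,1,1,1,1,1).

Boundary ∂_2: C_2 → C_1 maps a triangle to the signed sum of its edges. For instance
  ∂[v_0,v_3,v_7] = [v_3,v_7] − [v_0,v_7] + [v_0,v_3],
  ∂[v_1,v_2,v_9] = [v_2,v_9] − [v_1,v_9] + [v_1,v_2].
As a 30×20 matrix over Z this has rank 20, with invariant factors (1,1,1,1,1,1,1,1,1,1,1,1,1,1,1,1,1,1,1,2).

Reading off H_k = ker ∂_k / im ∂_{k+1}:

  H_0: rank C_0 − rank ∂_1 = 10 − 9 = 1, and the invariant factors of ∂_1 are all 1, so H_0 = Z.
  H_1: rank ker ∂_1 − rank ∂_2 = (30 − 9) − 20 = 1, and ∂_2 has invariant factor 2 > 1, so H_1 = Z ⊕ Z/2.
  H_2: rank ker ∂_2 − rank ∂_3 = (20 − 20) − 0 = 0, and there is no ∂_3, so H_2 = 0.

As a check, the Euler characteristic is 10 − 30 + 20 = 0, which agrees with 1 − 1 + 0 = 0.
(K is a triangulation of the Klein bottle.)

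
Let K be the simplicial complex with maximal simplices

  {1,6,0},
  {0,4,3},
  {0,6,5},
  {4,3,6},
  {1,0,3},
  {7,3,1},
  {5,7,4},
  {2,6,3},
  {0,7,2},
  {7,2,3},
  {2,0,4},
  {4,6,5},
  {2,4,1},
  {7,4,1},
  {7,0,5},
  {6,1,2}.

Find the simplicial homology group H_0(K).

Order the vertices as 0 < 1 < 2 < 3 < 4 < 5 < 6 < 7. Listing each simplex with vertices in this order, K has dimension 2 with simplices:

  0-simplices (8): [0], [1], [2], [3], [4], [5], [6], [7]
  1-simplices (24): (24 of them)
  2-simplices (16): [0,1,3], [0,1,6], [0,2,4], [0,2,7], [0,3,4], [0,5,6], [0,5,7], [1,2,4], [1,2,6], [1,3,7], [1,4,7], [2,3,6], [2,3,7], [3,4,6], [4,5,6], [4,5,7]

giving chain groups C_0 ≅ Z^8, C_1 ≅ Z^24, C_2 ≅ Z^16.

The boundary map ∂_1: C_1 → C_0 sends each edge [p,q] (with p < q) to q − p. For instance
  ∂[2,7] = [7] − [2].
As a 8×24 matrix over Z this has rank 7, with invariant factors (1,1,1,1,1,1,1).

The boundary map ∂_2: C_2 → C_1 acts by ∂[p,q,r] = [q,r] − [p,r] + [p,q]. For instance
  ∂[1,2,4] = [2,4] − [1,4] + [1,2],
  ∂[3,4,6] = [4,6] − [3,6] + [3,4].
This gives a 24×16 integer matrix of rank 15; reducing to Smith normal form yields diagonal entries (1,1,1,1,1,1,1,1,1,1,1,1,1,1,1).

Reading off H_k = ker ∂_k / im ∂_{k+1}:

  H_0: rank C_0 − rank ∂_1 = 8 − 7 = 1, and the invariant factors of ∂_1 are all 1, so H_0 = Z.

H_0 = Z.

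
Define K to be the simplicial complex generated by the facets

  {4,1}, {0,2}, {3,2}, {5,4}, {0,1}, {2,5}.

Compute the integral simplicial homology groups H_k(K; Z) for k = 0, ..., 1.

H_0 = Z,  H_1 = Z.

We work with the vertex ordering 0 < 1 < 2 < 3 < 4 < 5. The simplices of K, each written with vertices in increasing order, are:

  0-simplices (6): [0], [1], [2], [3], [4], [5]
  1-simplices (6): [0,1], [0,2], [1,4], [2,3], [2,5], [4,5]

Hence C_0 ≅ Z^6, C_1 ≅ Z^6.

∂_1: C_1 → C_0 sends each edge [p,q] (with p < q) to q − p. For instance
  ∂[2,3] = [3] − [2].
The resulting 6×6 matrix has rank 5, and its Smith normal form has invariant factors (1,1,1,1,1).

Reading off H_k = ker ∂_k / im ∂_{k+1}:

  H_0: rank C_0 − rank ∂_1 = 6 − 5 = 1, and the invariant factors of ∂_1 are all 1, so H_0 ≅ Z.
  H_1: rank ker ∂_1 − rank ∂_2 = (6 − 5) − 0 = 1, and there is no ∂_2, so H_1 ≅ Z.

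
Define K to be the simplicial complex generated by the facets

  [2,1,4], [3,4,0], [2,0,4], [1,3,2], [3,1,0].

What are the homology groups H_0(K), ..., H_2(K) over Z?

Take the total order 0 < 1 < 2 < 3 < 4 on the vertex set. Then K (dimension 2) consists of the simplices:

  0-simplices (5): [0], [1], [2], [3], [4]
  1-simplices (10): [0,1], [0,2], [0,3], [0,4], [1,2], [1,3], [1,4], [2,3], [2,4], [3,4]
  2-simplices (5): [0,1,3], [0,2,4], [0,3,4], [1,2,3], [1,2,4]

so the chain groups are C_0 ≅ Z^5, C_1 ≅ Z^10, C_2 ≅ Z^5.

∂_1: C_1 → C_0 sends each edge [p,q] (with p < q) to q − p. For instance
  ∂[1,2] = [2] − [1].
As a 5×10 matrix over Z this has rank 4, with invariant factors (1,1,1,1).

The boundary map ∂_2: C_2 → C_1 maps a triangle to the signed sum of its edges. For instance
  ∂[1,2,4] = [2,4] − [1,4] + [1,2],
  ∂[0,1,3] = [1,3] − [0,3] + [0,1].
The 10×5 boundary matrix has rank 5 and Smith normal form diag(1,1,1,1,1).

Computing H_k = (kernel of ∂_k) / (image of ∂_{k+1}):

  H_0: rank C_0 − rank ∂_1 = 5 − 4 = 1, and the invariant factors of ∂_1 are all 1, so H_0 = Z.
  H_1: rank ker ∂_1 − rank ∂_2 = (10 − 4) − 5 = 1, and the invariant factors of ∂_2 are all 1, so H_1 = Z.
  H_2: rank ker ∂_2 − rank ∂_3 = (5 − 5) − 0 = 0, and there is no ∂_3, so H_2 = 0.

H_0 ≅ Z,  H_1 ≅ Z,  H_2 = 0.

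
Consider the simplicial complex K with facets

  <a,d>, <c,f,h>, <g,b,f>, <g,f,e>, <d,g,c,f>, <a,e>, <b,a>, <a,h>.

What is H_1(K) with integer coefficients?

H_1 = Z^3.

K has 8 vertices, 16 edges, 7 triangles, 1 3-simplex.
rank ∂_1 = 7, rank ∂_2 = 6 ⇒ b_1 = 16 − 7 − 6 = 3; all invariant factors of ∂_2 are 1 so no torsion. So H_1 ≅ Z^3.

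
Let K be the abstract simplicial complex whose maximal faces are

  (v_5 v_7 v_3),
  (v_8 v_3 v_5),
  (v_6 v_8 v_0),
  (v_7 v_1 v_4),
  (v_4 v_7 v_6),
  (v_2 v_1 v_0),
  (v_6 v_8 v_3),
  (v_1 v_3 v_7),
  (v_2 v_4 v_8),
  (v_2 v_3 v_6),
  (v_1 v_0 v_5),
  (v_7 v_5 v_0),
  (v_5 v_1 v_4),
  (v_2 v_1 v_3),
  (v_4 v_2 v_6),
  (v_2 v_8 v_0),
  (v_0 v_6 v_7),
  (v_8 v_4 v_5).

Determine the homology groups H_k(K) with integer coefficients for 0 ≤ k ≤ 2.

Order the vertices as v_0 < v_1 < v_2 < v_3 < v_4 < v_5 < v_6 < v_7 < v_8. Listing each simplex with vertices in this order, K has dimension 2 with simplices:

  0-simplices (9): [v_0], [v_1], [v_2], [v_3], [v_4], [v_5], [v_6], [v_7], [v_8]
  1-simplices (27): (27 of them)
  2-simplices (18): (18 of them)

giving chain groups C_0 ≅ Z^9, C_1 ≅ Z^27, C_2 ≅ Z^18.

Boundary ∂_1: C_1 → C_0 is given by ∂[p,q] = [q] − [p]. For instance
  ∂[v_6,v_8] = [v_8] − [v_6].
The 9×27 boundary matrix has rank 8 and Smith normal form diag(1,1,1,1,1,1,1,1).

∂_2: C_2 → C_1 acts by ∂[p,q,r] = [q,r] − [p,r] + [p,q]. For instance
  ∂[v_0,v_5,v_7] = [v_5,v_7] − [v_0,v_7] + [v_0,v_5],
  ∂[v_0,v_1,v_2] = [v_1,v_2] − [v_0,v_2] + [v_0,v_1].
The 27×18 boundary matrix has rank 18 and Smith normal form diag(1,1,1,1,1,1,1,1,1,1,1,1,1,1,1,1,1,2).

Now H_k = ker ∂_k / im ∂_{k+1}, so:

  H_0: rank C_0 − rank ∂_1 = 9 − 8 = 1, and the invariant factors of ∂_1 are all 1, so H_0 = Z.
  H_1: rank ker ∂_1 − rank ∂_2 = (27 − 8) − 18 = 1, and ∂_2 has invariant factor 2 > 1, so H_1 = Z ⊕ Z/2.
  H_2: rank ker ∂_2 − rank ∂_3 = (18 − 18) − 0 = 0, and there is no ∂_3, so H_2 = 0.

As a check, the Euler characteristic is 9 − 27 + 18 = 0, which agrees with 1 − 1 + 0 = 0.

H_0 ≅ Z,  H_1 ≅ Z ⊕ Z/2,  H_2 = 0.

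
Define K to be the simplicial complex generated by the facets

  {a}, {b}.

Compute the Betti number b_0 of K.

b_0 = 2.

Fix the vertex order a < b and write every simplex with vertices in increasing order. Then dim K = 0 and the simplices of K are:

  0-simplices (2): a, b

Hence C_0 ≅ Z^2.

Computing H_k = (kernel of ∂_k) / (image of ∂_{k+1}):

  H_0: rank C_0 − rank ∂_1 = 2 − 0 = 2, and there is no ∂_1, so H_0 ≅ Z^2.

Hence the Betti numbers are b_0 = 2.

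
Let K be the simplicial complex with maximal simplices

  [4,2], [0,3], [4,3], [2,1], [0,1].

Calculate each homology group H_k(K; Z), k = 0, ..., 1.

H_0 = Z,  H_1 = Z.

We work with the vertex ordering 0 < 1 < 2 < 3 < 4. The simplices of K, each written with vertices in increasing order, are:

  0-simplices (5): [0], [1], [2], [3], [4]
  1-simplices (5): [0,1], [0,3], [1,2], [2,4], [3,4]

giving chain groups C_0 ≅ Z^5, C_1 ≅ Z^5.

Boundary ∂_1: C_1 → C_0 is given by ∂[p,q] = [q] − [p].
The 5×5 boundary matrix has rank 4 and Smith normal form diag(1,1,1,1).

Reading off H_k = ker ∂_k / im ∂_{k+1}:

  H_0: rank C_0 − rank ∂_1 = 5 − 4 = 1, and the invariant factors of ∂_1 are all 1, so H_0 ≅ Z.
  H_1: rank ker ∂_1 − rank ∂_2 = (5 − 4) − 0 = 1, and there is no ∂_2, so H_1 ≅ Z.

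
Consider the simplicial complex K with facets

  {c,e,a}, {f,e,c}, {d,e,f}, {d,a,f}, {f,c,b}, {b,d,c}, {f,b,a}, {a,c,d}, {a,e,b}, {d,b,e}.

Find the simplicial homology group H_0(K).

K has 6 vertices, 15 edges, 10 triangles.
rank ∂_0 = 0, rank ∂_1 = 5 ⇒ b_0 = 6 − 0 − 5 = 1; all invariant factors of ∂_1 are 1 so no torsion. So H_0 ≅ Z.

H_0 = Z.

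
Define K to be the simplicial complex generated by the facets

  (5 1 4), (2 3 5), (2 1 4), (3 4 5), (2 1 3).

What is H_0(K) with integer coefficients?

Take the total order 1 < 2 < 3 < 4 < 5 on the vertex set. Then K (dimension 2) consists of the simplices:

  0-simplices (5): [1], [2], [3], [4], [5]
  1-simplices (10): [1,2], [1,3], [1,4], [1,5], [2,3], [2,4], [2,5], [3,4], [3,5], [4,5]
  2-simplices (5): [1,2,3], [1,2,4], [1,4,5], [2,3,5], [3,4,5]

Hence C_0 ≅ Z^5, C_1 ≅ Z^10, C_2 ≅ Z^5.

The boundary map ∂_1: C_1 → C_0 is given by ∂[p,q] = [q] − [p].
This gives a 5×10 integer matrix of rank 4; reducing to Smith normal form yields diagonal entries (1,1,1,1).

Boundary ∂_2: C_2 → C_1 sends each 2-simplex [p,q,r] to [q,r] − [p,r] + [p,q]. For instance
  ∂[1,2,3] = [2,3] − [1,3] + [1,2],
  ∂[2,3,5] = [3,5] − [2,5] + [2,3].
This gives a 10×5 integer matrix of rank 5; reducing to Smith normal form yields diagonal entries (1,1,1,1,1).

Now H_k = ker ∂_k / im ∂_{k+1}, so:

  H_0: rank C_0 − rank ∂_1 = 5 − 4 = 1, and the invariant factors of ∂_1 are all 1, so H_0 = Z.

H_0 ≅ Z.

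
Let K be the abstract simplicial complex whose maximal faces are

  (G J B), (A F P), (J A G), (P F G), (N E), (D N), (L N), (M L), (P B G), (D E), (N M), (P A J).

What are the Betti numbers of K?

K has 11 vertices, 18 edges, 6 triangles.
rank ∂_0 = 0, rank ∂_1 = 9 ⇒ b_0 = 11 − 0 − 9 = 2; all invariant factors of ∂_1 are 1 so no torsion. So H_0 = Z^2.
rank ∂_1 = 9, rank ∂_2 = 6 ⇒ b_1 = 18 − 9 − 6 = 3; all invariant factors of ∂_2 are 1 so no torsion. So H_1 = Z^3.
rank ∂_2 = 6, rank ∂_3 = 0 ⇒ b_2 = 6 − 6 − 0 = 0. So H_2 = 0.

b_0 = 2, b_1 = 3, b_2 = 0.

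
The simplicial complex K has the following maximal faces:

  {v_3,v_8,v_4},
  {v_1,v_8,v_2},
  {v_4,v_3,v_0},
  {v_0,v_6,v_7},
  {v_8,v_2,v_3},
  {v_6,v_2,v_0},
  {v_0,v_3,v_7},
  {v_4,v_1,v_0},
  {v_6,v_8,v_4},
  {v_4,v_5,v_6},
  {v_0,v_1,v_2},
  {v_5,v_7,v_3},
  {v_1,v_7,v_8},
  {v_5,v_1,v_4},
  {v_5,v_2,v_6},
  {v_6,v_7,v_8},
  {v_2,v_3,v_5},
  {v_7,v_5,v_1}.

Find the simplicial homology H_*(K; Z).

We work with the vertex ordering v_0 < v_1 < v_2 < v_3 < v_4 < v_5 < v_6 < v_7 < v_8. The simplices of K, each written with vertices in increasing order, are:

  0-simplices (9): [v_0], [v_1], [v_2], [v_3], [v_4], [v_5], [v_6], [v_7], [v_8]
  1-simplices (27): (27 of them)
  2-simplices (18): (18 of them)

Hence C_0 ≅ Z^9, C_1 ≅ Z^27, C_2 ≅ Z^18.

∂_1: C_1 → C_0 is given by ∂[p,q] = [q] − [p].
The resulting 9×27 matrix has rank 8, and its Smith normal form has invariant factors (1,1,1,1,1,1,1,1).

Boundary ∂_2: C_2 → C_1 acts by ∂[p,q,r] = [q,r] − [p,r] + [p,q]. For instance
  ∂[v_1,v_4,v_5] = [v_4,v_5] − [v_1,v_5] + [v_1,v_4],
  ∂[v_2,v_5,v_6] = [v_5,v_6] − [v_2,v_6] + [v_2,v_5].
This gives a 27×18 integer matrix of rank 17; reducing to Smith normal form yields diagonal entries (1,1,1,1,1,1,1,1,1,1,1,1,1,1,1,1,1).

From H_k ≅ ker(∂_k) / im(∂_{k+1}) we obtain:

  H_0: rank C_0 − rank ∂_1 = 9 − 8 = 1, and the invariant factors of ∂_1 are all 1, so H_0 ≅ Z.
  H_1: rank ker ∂_1 − rank ∂_2 = (27 − 8) − 17 = 2, and the invariant factors of ∂_2 are all 1, so H_1 ≅ Z^2.
  H_2: rank ker ∂_2 − rank ∂_3 = (18 − 17) − 0 = 1, and there is no ∂_3, so H_2 ≅ Z.

As a check, the Euler characteristic is 9 − 27 + 18 = 0, which agrees with 1 − 2 + 1 = 0.
(K is a triangulation of the torus T^2.)

H_0 = Z,  H_1 = Z^2,  H_2 = Z.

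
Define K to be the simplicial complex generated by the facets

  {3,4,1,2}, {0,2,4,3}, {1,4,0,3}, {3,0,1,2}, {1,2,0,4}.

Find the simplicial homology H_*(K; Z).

Take the total order 0 < 1 < 2 < 3 < 4 on the vertex set. Then K (dimension 3) consists of the simplices:

  0-simplices (5): [0], [1], [2], [3], [4]
  1-simplices (10): [0,1], [0,2], [0,3], [0,4], [1,2], [1,3], [1,4], [2,3], [2,4], [3,4]
  2-simplices (10): [0,1,2], [0,1,3], [0,1,4], [0,2,3], [0,2,4], [0,3,4], [1,2,3], [1,2,4], [1,3,4], [2,3,4]
  3-simplices (5): [0,1,2,3], [0,1,2,4], [0,1,3,4], [0,2,3,4], [1,2,3,4]

Hence C_0 ≅ Z^5, C_1 ≅ Z^10, C_2 ≅ Z^10, C_3 ≅ Z^5.

Boundary ∂_1: C_1 → C_0 is given by ∂[p,q] = [q] − [p]. For instance
  ∂[0,1] = [1] − [0].
The resulting 5×10 matrix has rank 4, and its Smith normal form has invariant factors (1,1,1,1).

The boundary map ∂_2: C_2 → C_1 sends each 2-simplex [p,q,r] to [q,r] − [p,r] + [p,q]. For instance
  ∂[0,3,4] = [3,4] − [0,4] + [0,3],
  ∂[2,3,4] = [3,4] − [2,4] + [2,3].
As a 10×10 matrix over Z this has rank 6, with invariant factors (1,1,1,1,1,1).

Boundary ∂_3: C_3 → C_2 sends each 3-simplex σ to the alternating sum Σ_i (−1)^i (σ with its i-th vertex removed). For instance
  ∂[1,2,3,4] = [2,3,4] − [1,3,4] + [1,2,4] − [1,2,3],
  ∂[0,1,2,4] = [1,2,4] − [0,2,4] + [0,1,4] − [0,1,2].
The resulting 10×5 matrix has rank 4, and its Smith normal form has invariant factors (1,1,1,1).

Now H_k = ker ∂_k / im ∂_{k+1}, so:

  H_0: rank C_0 − rank ∂_1 = 5 − 4 = 1, and the invariant factors of ∂_1 are all 1, so H_0 ≅ Z.
  H_1: rank ker ∂_1 − rank ∂_2 = (10 − 4) − 6 = 0, and the invariant factors of ∂_2 are all 1, so H_1 ≅ 0.
  H_2: rank ker ∂_2 − rank ∂_3 = (10 − 6) − 4 = 0, and the invariant factors of ∂_3 are all 1, so H_2 ≅ 0.
  H_3: rank ker ∂_3 − rank ∂_4 = (5 − 4) − 0 = 1, and there is no ∂_4, so H_3 ≅ Z.

As a check, the Euler characteristic is 5 − 10 + 10 − 5 = 0, which agrees with 1 − 0 + 0 − 1 = 0.

H_0 = Z,  H_1 = 0,  H_2 = 0,  H_3 = Z.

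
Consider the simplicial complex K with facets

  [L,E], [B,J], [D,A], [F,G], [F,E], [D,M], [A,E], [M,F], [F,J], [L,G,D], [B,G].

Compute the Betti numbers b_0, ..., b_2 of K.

Order the vertices as A < B < D < E < F < G < J < L < M. Listing each simplex with vertices in this order, K has dimension 2 with simplices:

  0-simplices (9): A, B, D, E, F, G, J, L, M
  1-simplices (13): AD, AE, BG, BJ, DG, DL, DM, EF, EL, FG, FJ, FM, GL
  2-simplices (1): DGL

giving chain groups C_0 ≅ Z^9, C_1 ≅ Z^13, C_2 ≅ Z^1.

The boundary map ∂_1: C_1 → C_0 maps an edge to its endpoints' difference, ∂[p,q] = q − p. For instance
  ∂FM = M − F.
This gives a 9×13 integer matrix of rank 8; reducing to Smith normal form yields diagonal entries (1,1,1,1,1,1,1,1).

The boundary map ∂_2: C_2 → C_1 sends each 2-simplex [p,q,r] to [q,r] − [p,r] + [p,q]. For instance
  ∂DGL = GL − DL + DG.
The resulting 13×1 matrix has rank 1, and its Smith normal form has invariant factors (1).

Reading off H_k = ker ∂_k / im ∂_{k+1}:

  H_0: rank C_0 − rank ∂_1 = 9 − 8 = 1, and the invariant factors of ∂_1 are all 1, so H_0 ≅ Z.
  H_1: rank ker ∂_1 − rank ∂_2 = (13 − 8) − 1 = 4, and the invariant factors of ∂_2 are all 1, so H_1 ≅ Z^4.
  H_2: rank ker ∂_2 − rank ∂_3 = (1 − 1) − 0 = 0, and there is no ∂_3, so H_2 ≅ 0.

Hence the Betti numbers are b_0 = 1, b_1 = 4, b_2 = 0.

b_0 = 1, b_1 = 4, b_2 = 0.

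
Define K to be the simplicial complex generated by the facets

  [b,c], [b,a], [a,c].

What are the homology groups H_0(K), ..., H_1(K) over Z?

Order the vertices as a < b < c. Listing each simplex with vertices in this order, K has dimension 1 with simplices:

  0-simplices (3): a, b, c
  1-simplices (3): ab, ac, bc

Hence C_0 ≅ Z^3, C_1 ≅ Z^3.

The boundary map ∂_1: C_1 → C_0 sends each edge [p,q] (with p < q) to q − p.
As a 3×3 matrix over Z this has rank 2, with invariant factors (1,1).

From H_k ≅ ker(∂_k) / im(∂_{k+1}) we obtain:

  H_0: rank C_0 − rank ∂_1 = 3 − 2 = 1, and the invariant factors of ∂_1 are all 1, so H_0 ≅ Z.
  H_1: rank ker ∂_1 − rank ∂_2 = (3 − 2) − 0 = 1, and there is no ∂_2, so H_1 ≅ Z.

As a check, the Euler characteristic is 3 − 3 = 0, which agrees with 1 − 1 = 0.

H_0 = Z,  H_1 = Z.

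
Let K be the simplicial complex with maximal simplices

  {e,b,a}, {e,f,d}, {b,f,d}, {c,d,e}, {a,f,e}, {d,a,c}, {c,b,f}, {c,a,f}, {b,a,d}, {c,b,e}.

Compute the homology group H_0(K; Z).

We work with the vertex ordering a < b < c < d < e < f. The simplices of K, each written with vertices in increasing order, are:

  0-simplices (6): a, b, c, d, e, f
  1-simplices (15): ab, ac, ad, ae, af, bc, bd, be, bf, cd, ce, cf, de, df, ef
  2-simplices (10): abd, abe, acd, acf, aef, bce, bcf, bdf, cde, def

giving chain groups C_0 ≅ Z^6, C_1 ≅ Z^15, C_2 ≅ Z^10.

The boundary map ∂_1: C_1 → C_0 maps an edge to its endpoints' difference, ∂[p,q] = q − p.
The resulting 6×15 matrix has rank 5, and its Smith normal form has invariant factors (1,1,1,1,1).

Boundary ∂_2: C_2 → C_1 sends each 2-simplex [p,q,r] to [q,r] − [p,r] + [p,q]. For instance
  ∂abe = be − ae + ab,
  ∂aef = ef − af + ae.
The resulting 15×10 matrix has rank 10, and its Smith normal form has invariant factors (1,1,1,1,1,1,1,1,1,2).

Computing H_k = (kernel of ∂_k) / (image of ∂_{k+1}):

  H_0: rank C_0 − rank ∂_1 = 6 − 5 = 1, and the invariant factors of ∂_1 are all 1, so H_0 = Z.

H_0 ≅ Z.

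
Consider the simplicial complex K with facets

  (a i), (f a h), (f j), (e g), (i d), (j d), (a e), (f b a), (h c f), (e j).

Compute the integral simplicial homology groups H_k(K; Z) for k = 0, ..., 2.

Fix the vertex order a < b < c < d < e < f < g < h < i < j and write every simplex with vertices in increasing order. Then dim K = 2 and the simplices of K are:

  0-simplices (10): a, b, c, d, e, f, g, h, i, j
  1-simplices (14): ab, ae, af, ah, ai, bf, cf, ch, di, dj, eg, ej, fh, fj
  2-simplices (3): abf, afh, cfh

Hence C_0 ≅ Z^10, C_1 ≅ Z^14, C_2 ≅ Z^3.

Boundary ∂_1: C_1 → C_0 sends each edge [p,q] (with p < q) to q − p. For instance
  ∂ab = b − a.
This gives a 10×14 integer matrix of rank 9; reducing to Smith normal form yields diagonal entries (1,1,1,1,1,1,1,1,1).

∂_2: C_2 → C_1 acts by ∂[p,q,r] = [q,r] − [p,r] + [p,q]. For instance
  ∂afh = fh − ah + af,
  ∂cfh = fh − ch + cf.
The 14×3 boundary matrix has rank 3 and Smith normal form diag(1,1,1).

From H_k ≅ ker(∂_k) / im(∂_{k+1}) we obtain:

  H_0: rank C_0 − rank ∂_1 = 10 − 9 = 1, and the invariant factors of ∂_1 are all 1, so H_0 = Z.
  H_1: rank ker ∂_1 − rank ∂_2 = (14 − 9) − 3 = 2, and the invariant factors of ∂_2 are all 1, so H_1 = Z^2.
  H_2: rank ker ∂_2 − rank ∂_3 = (3 − 3) − 0 = 0, and there is no ∂_3, so H_2 = 0.

H_0 = Z,  H_1 = Z^2,  H_2 = 0.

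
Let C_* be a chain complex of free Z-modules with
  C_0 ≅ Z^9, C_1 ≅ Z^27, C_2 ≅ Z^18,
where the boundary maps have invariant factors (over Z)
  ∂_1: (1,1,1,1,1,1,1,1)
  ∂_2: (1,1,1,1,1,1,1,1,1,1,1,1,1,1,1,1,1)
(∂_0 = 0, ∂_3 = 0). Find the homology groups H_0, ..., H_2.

H_0: b_0 = 9 − 0 − 8 = 1; torsion from ∂_1 factors > 1: none. So H_0 ≅ Z.
H_1: b_1 = 27 − 8 − 17 = 2; torsion from ∂_2 factors > 1: none. So H_1 ≅ Z^2.
H_2: b_2 = 18 − 17 − 0 = 1; torsion from ∂_3 factors > 1: none. So H_2 ≅ Z.

H_0 ≅ Z,  H_1 ≅ Z^2,  H_2 ≅ Z.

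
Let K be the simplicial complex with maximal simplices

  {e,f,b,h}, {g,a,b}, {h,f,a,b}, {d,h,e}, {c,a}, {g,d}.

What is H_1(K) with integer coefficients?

We work with the vertex ordering a < b < c < d < e < f < g < h. The simplices of K, each written with vertices in increasing order, are:

  0-simplices (8): a, b, c, d, e, f, g, h
  1-simplices (15): ab, ac, af, ag, ah, be, bf, bg, bh, de, dg, dh, ef, eh, fh
  2-simplices (9): abf, abg, abh, afh, bef, beh, bfh, deh, efh
  3-simplices (2): abfh, befh

so the chain groups are C_0 ≅ Z^8, C_1 ≅ Z^15, C_2 ≅ Z^9, C_3 ≅ Z^2.

Boundary ∂_1: C_1 → C_0 is given by ∂[p,q] = [q] − [p]. For instance
  ∂bh = h − b.
The resulting 8×15 matrix has rank 7, and its Smith normal form has invariant factors (1,1,1,1,1,1,1).

∂_2: C_2 → C_1 acts by ∂[p,q,r] = [q,r] − [p,r] + [p,q]. For instance
  ∂abh = bh − ah + ab,
  ∂deh = eh − dh + de.
As a 15×9 matrix over Z this has rank 7, with invariant factors (1,1,1,1,1,1,1).

∂_3: C_3 → C_2 sends each 3-simplex σ to the alternating sum Σ_i (−1)^i (σ with its i-th vertex removed). For instance
  ∂abfh = bfh − afh + abh − abf,
  ∂befh = efh − bfh + beh − bef.
As a 9×2 matrix over Z this has rank 2, with invariant factors (1,1).

Computing H_k = (kernel of ∂_k) / (image of ∂_{k+1}):

  H_1: rank ker ∂_1 − rank ∂_2 = (15 − 7) − 7 = 1, and the invariant factors of ∂_2 are all 1, so H_1 ≅ Z.

H_1 = Z.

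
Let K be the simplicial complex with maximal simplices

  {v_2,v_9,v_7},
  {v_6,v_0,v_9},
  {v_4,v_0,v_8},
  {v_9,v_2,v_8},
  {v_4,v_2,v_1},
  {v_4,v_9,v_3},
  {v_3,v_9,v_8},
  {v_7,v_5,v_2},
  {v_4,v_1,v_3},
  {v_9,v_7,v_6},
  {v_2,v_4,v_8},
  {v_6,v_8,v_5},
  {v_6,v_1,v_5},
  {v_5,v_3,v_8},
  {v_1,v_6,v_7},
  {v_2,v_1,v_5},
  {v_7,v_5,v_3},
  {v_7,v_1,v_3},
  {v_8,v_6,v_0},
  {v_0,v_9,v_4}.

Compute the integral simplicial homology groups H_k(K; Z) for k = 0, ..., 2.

H_0 ≅ Z,  H_1 ≅ Z ⊕ Z/2,  H_2 = 0.

Take the total order v_0 < v_1 < v_2 < v_3 < v_4 < v_5 < v_6 < v_7 < v_8 < v_9 on the vertex set. Then K (dimension 2) consists of the simplices:

  0-simplices (10): [v_0], [v_1], [v_2], [v_3], [v_4], [v_5], [v_6], [v_7], [v_8], [v_9]
  1-simplices (30): (30 of them)
  2-simplices (20): (20 of them)

giving chain groups C_0 ≅ Z^10, C_1 ≅ Z^30, C_2 ≅ Z^20.

Boundary ∂_1: C_1 → C_0 maps an edge to its endpoints' difference, ∂[p,q] = q − p.
As a 10×30 matrix over Z this has rank 9, with invariant factors (1,1,1,1,1,1,1,1,1).

The boundary map ∂_2: C_2 → C_1 maps a triangle to the signed sum of its edges. For instance
  ∂[v_3,v_4,v_9] = [v_4,v_9] − [v_3,v_9] + [v_3,v_4],
  ∂[v_0,v_6,v_9] = [v_6,v_9] − [v_0,v_9] + [v_0,v_6].
The 30×20 boundary matrix has rank 20 and Smith normal form diag(1,1,1,1,1,1,1,1,1,1,1,1,1,1,1,1,1,1,1,2).

Now H_k = ker ∂_k / im ∂_{k+1}, so:

  H_0: rank C_0 − rank ∂_1 = 10 − 9 = 1, and the invariant factors of ∂_1 are all 1, so H_0 = Z.
  H_1: rank ker ∂_1 − rank ∂_2 = (30 − 9) − 20 = 1, and ∂_2 has invariant factor 2 > 1, so H_1 = Z ⊕ Z/2.
  H_2: rank ker ∂_2 − rank ∂_3 = (20 − 20) − 0 = 0, and there is no ∂_3, so H_2 = 0.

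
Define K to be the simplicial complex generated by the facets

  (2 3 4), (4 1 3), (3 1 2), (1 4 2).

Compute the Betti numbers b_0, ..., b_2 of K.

b_0 = 1, b_1 = 0, b_2 = 1.

Fix the vertex order 1 < 2 < 3 < 4 and write every simplex with vertices in increasing order. Then dim K = 2 and the simplices of K are:

  0-simplices (4): [1], [2], [3], [4]
  1-simplices (6): [1,2], [1,3], [1,4], [2,3], [2,4], [3,4]
  2-simplices (4): [1,2,3], [1,2,4], [1,3,4], [2,3,4]

Hence C_0 ≅ Z^4, C_1 ≅ Z^6, C_2 ≅ Z^4.

∂_1: C_1 → C_0 maps an edge to its endpoints' difference, ∂[p,q] = q − p. For instance
  ∂[2,3] = [3] − [2].
The 4×6 boundary matrix has rank 3 and Smith normal form diag(1,1,1).

The boundary map ∂_2: C_2 → C_1 sends each 2-simplex [p,q,r] to [q,r] − [p,r] + [p,q]. For instance
  ∂[1,3,4] = [3,4] − [1,4] + [1,3],
  ∂[1,2,4] = [2,4] − [1,4] + [1,2].
As a 6×4 matrix over Z this has rank 3, with invariant factors (1,1,1).

Computing H_k = (kernel of ∂_k) / (image of ∂_{k+1}):

  H_0: rank C_0 − rank ∂_1 = 4 − 3 = 1, and the invariant factors of ∂_1 are all 1, so H_0 = Z.
  H_1: rank ker ∂_1 − rank ∂_2 = (6 − 3) − 3 = 0, and the invariant factors of ∂_2 are all 1, so H_1 = 0.
  H_2: rank ker ∂_2 − rank ∂_3 = (4 − 3) − 0 = 1, and there is no ∂_3, so H_2 = Z.

As a check, the Euler characteristic is 4 − 6 + 4 = 2, which agrees with 1 − 0 + 1 = 2.
(K is a triangulation of the 2-sphere S^2.)

Hence the Betti numbers are b_0 = 1, b_1 = 0, b_2 = 1.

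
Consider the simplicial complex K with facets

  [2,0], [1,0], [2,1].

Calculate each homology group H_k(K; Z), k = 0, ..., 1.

H_0 = Z,  H_1 = Z.

Fix the vertex order 0 < 1 < 2 and write every simplex with vertices in increasing order. Then dim K = 1 and the simplices of K are:

  0-simplices (3): [0], [1], [2]
  1-simplices (3): [0,1], [0,2], [1,2]

so the chain groups are C_0 ≅ Z^3, C_1 ≅ Z^3.

Boundary ∂_1: C_1 → C_0 sends each edge [p,q] (with p < q) to q − p.
The 3×3 boundary matrix has rank 2 and Smith normal form diag(1,1).

Reading off H_k = ker ∂_k / im ∂_{k+1}:

  H_0: rank C_0 − rank ∂_1 = 3 − 2 = 1, and the invariant factors of ∂_1 are all 1, so H_0 = Z.
  H_1: rank ker ∂_1 − rank ∂_2 = (3 − 2) − 0 = 1, and there is no ∂_2, so H_1 = Z.

As a check, the Euler characteristic is 3 − 3 = 0, which agrees with 1 − 1 = 0.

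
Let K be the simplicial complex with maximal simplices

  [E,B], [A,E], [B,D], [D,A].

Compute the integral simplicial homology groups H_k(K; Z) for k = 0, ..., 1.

H_0 ≅ Z,  H_1 ≅ Z.

Order the vertices as A < B < D < E. Listing each simplex with vertices in this order, K has dimension 1 with simplices:

  0-simplices (4): A, B, D, E
  1-simplices (4): AD, AE, BD, BE

so the chain groups are C_0 ≅ Z^4, C_1 ≅ Z^4.

Boundary ∂_1: C_1 → C_0 sends each edge [p,q] (with p < q) to q − p. For instance
  ∂AD = D − A.
The 4×4 boundary matrix has rank 3 and Smith normal form diag(1,1,1).

Computing H_k = (kernel of ∂_k) / (image of ∂_{k+1}):

  H_0: rank C_0 − rank ∂_1 = 4 − 3 = 1, and the invariant factors of ∂_1 are all 1, so H_0 = Z.
  H_1: rank ker ∂_1 − rank ∂_2 = (4 − 3) − 0 = 1, and there is no ∂_2, so H_1 = Z.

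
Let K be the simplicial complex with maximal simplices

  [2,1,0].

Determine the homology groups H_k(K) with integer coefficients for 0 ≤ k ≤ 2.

K has 3 vertices, 3 edges, 1 triangle.
rank ∂_0 = 0, rank ∂_1 = 2 ⇒ b_0 = 3 − 0 − 2 = 1; all invariant factors of ∂_1 are 1 so no torsion. So H_0 = Z.
rank ∂_1 = 2, rank ∂_2 = 1 ⇒ b_1 = 3 − 2 − 1 = 0; all invariant factors of ∂_2 are 1 so no torsion. So H_1 = 0.
rank ∂_2 = 1, rank ∂_3 = 0 ⇒ b_2 = 1 − 1 − 0 = 0. So H_2 = 0.

H_0 = Z,  H_1 = 0,  H_2 = 0.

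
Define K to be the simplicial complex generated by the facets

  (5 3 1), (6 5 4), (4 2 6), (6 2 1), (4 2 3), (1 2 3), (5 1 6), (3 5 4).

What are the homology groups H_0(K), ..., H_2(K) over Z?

Order the vertices as 1 < 2 < 3 < 4 < 5 < 6. Listing each simplex with vertices in this order, K has dimension 2 with simplices:

  0-simplices (6): [1], [2], [3], [4], [5], [6]
  1-simplices (12): [1,2], [1,3], [1,5], [1,6], [2,3], [2,4], [2,6], [3,4], [3,5], [4,5], [4,6], [5,6]
  2-simplices (8): [1,2,3], [1,2,6], [1,3,5], [1,5,6], [2,3,4], [2,4,6], [3,4,5], [4,5,6]

Hence C_0 ≅ Z^6, C_1 ≅ Z^12, C_2 ≅ Z^8.

Boundary ∂_1: C_1 → C_0 sends each edge [p,q] (with p < q) to q − p. For instance
  ∂[4,5] = [5] − [4].
The 6×12 boundary matrix has rank 5 and Smith normal form diag(1,1,1,1,1).

The boundary map ∂_2: C_2 → C_1 sends each 2-simplex [p,q,r] to [q,r] − [p,r] + [p,q]. For instance
  ∂[1,2,6] = [2,6] − [1,6] + [1,2],
  ∂[3,4,5] = [4,5] − [3,5] + [3,4].
As a 12×8 matrix over Z this has rank 7, with invariant factors (1,1,1,1,1,1,1).

Now H_k = ker ∂_k / im ∂_{k+1}, so:

  H_0: rank C_0 − rank ∂_1 = 6 − 5 = 1, and the invariant factors of ∂_1 are all 1, so H_0 = Z.
  H_1: rank ker ∂_1 − rank ∂_2 = (12 − 5) − 7 = 0, and the invariant factors of ∂_2 are all 1, so H_1 = 0.
  H_2: rank ker ∂_2 − rank ∂_3 = (8 − 7) − 0 = 1, and there is no ∂_3, so H_2 = Z.

As a check, the Euler characteristic is 6 − 12 + 8 = 2, which agrees with 1 − 0 + 1 = 2.

H_0 = Z,  H_1 = 0,  H_2 = Z.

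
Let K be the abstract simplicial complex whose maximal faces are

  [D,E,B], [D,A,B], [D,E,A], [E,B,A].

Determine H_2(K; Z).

H_2 ≅ Z.

K has 4 vertices, 6 edges, 4 triangles.
rank ∂_2 = 3, rank ∂_3 = 0 ⇒ b_2 = 4 − 3 − 0 = 1. So H_2 = Z.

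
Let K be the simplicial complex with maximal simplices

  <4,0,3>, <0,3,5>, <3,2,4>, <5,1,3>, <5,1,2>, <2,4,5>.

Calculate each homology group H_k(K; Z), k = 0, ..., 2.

Order the vertices as 0 < 1 < 2 < 3 < 4 < 5. Listing each simplex with vertices in this order, K has dimension 2 with simplices:

  0-simplices (6): [0], [1], [2], [3], [4], [5]
  1-simplices (12): [0,3], [0,4], [0,5], [1,2], [1,3], [1,5], [2,3], [2,4], [2,5], [3,4], [3,5], [4,5]
  2-simplices (6): [0,3,4], [0,3,5], [1,2,5], [1,3,5], [2,3,4], [2,4,5]

so the chain groups are C_0 ≅ Z^6, C_1 ≅ Z^12, C_2 ≅ Z^6.

∂_1: C_1 → C_0 is given by ∂[p,q] = [q] − [p]. For instance
  ∂[1,5] = [5] − [1].
The 6×12 boundary matrix has rank 5 and Smith normal form diag(1,1,1,1,1).

∂_2: C_2 → C_1 sends each 2-simplex [p,q,r] to [q,r] − [p,r] + [p,q]. For instance
  ∂[0,3,5] = [3,5] − [0,5] + [0,3],
  ∂[0,3,4] = [3,4] − [0,4] + [0,3].
The 12×6 boundary matrix has rank 6 and Smith normal form diag(1,1,1,1,1,1).

Reading off H_k = ker ∂_k / im ∂_{k+1}:

  H_0: rank C_0 − rank ∂_1 = 6 − 5 = 1, and the invariant factors of ∂_1 are all 1, so H_0 ≅ Z.
  H_1: rank ker ∂_1 − rank ∂_2 = (12 − 5) − 6 = 1, and the invariant factors of ∂_2 are all 1, so H_1 ≅ Z.
  H_2: rank ker ∂_2 − rank ∂_3 = (6 − 6) − 0 = 0, and there is no ∂_3, so H_2 ≅ 0.

As a check, the Euler characteristic is 6 − 12 + 6 = 0, which agrees with 1 − 1 + 0 = 0.

H_0 ≅ Z,  H_1 ≅ Z,  H_2 = 0.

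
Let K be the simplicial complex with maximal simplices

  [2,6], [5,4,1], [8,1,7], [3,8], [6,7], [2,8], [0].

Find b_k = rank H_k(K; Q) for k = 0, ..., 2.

Take the total order 0 < 1 < 2 < 3 < 4 < 5 < 6 < 7 < 8 on the vertex set. Then K (dimension 2) consists of the simplices:

  0-simplices (9): [0], [1], [2], [3], [4], [5], [6], [7], [8]
  1-simplices (10): [1,4], [1,5], [1,7], [1,8], [2,6], [2,8], [3,8], [4,5], [6,7], [7,8]
  2-simplices (2): [1,4,5], [1,7,8]

so the chain groups are C_0 ≅ Z^9, C_1 ≅ Z^10, C_2 ≅ Z^2.

The boundary map ∂_1: C_1 → C_0 maps an edge to its endpoints' difference, ∂[p,q] = q − p. For instance
  ∂[1,4] = [4] − [1].
This gives a 9×10 integer matrix of rank 7; reducing to Smith normal form yields diagonal entries (1,1,1,1,1,1,1).

Boundary ∂_2: C_2 → C_1 acts by ∂[p,q,r] = [q,r] − [p,r] + [p,q]. For instance
  ∂[1,7,8] = [7,8] − [1,8] + [1,7],
  ∂[1,4,5] = [4,5] − [1,5] + [1,4].
The resulting 10×2 matrix has rank 2, and its Smith normal form has invariant factors (1,1).

From H_k ≅ ker(∂_k) / im(∂_{k+1}) we obtain:

  H_0: rank C_0 − rank ∂_1 = 9 − 7 = 2, and the invariant factors of ∂_1 are all 1, so H_0 = Z^2.
  H_1: rank ker ∂_1 − rank ∂_2 = (10 − 7) − 2 = 1, and the invariant factors of ∂_2 are all 1, so H_1 = Z.
  H_2: rank ker ∂_2 − rank ∂_3 = (2 − 2) − 0 = 0, and there is no ∂_3, so H_2 = 0.

As a check, the Euler characteristic is 9 − 10 + 2 = 1, which agrees with 2 − 1 + 0 = 1.

Hence the Betti numbers are b_0 = 2, b_1 = 1, b_2 = 0.

b_0 = 2, b_1 = 1, b_2 = 0.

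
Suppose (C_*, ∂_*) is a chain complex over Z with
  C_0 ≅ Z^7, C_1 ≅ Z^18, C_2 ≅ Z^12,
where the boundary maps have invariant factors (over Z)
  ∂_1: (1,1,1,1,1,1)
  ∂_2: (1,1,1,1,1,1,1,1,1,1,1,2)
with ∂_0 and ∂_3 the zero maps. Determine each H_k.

H_0: b_0 = 7 − 0 − 6 = 1; torsion from ∂_1 factors > 1: none. So H_0 ≅ Z.
H_1: b_1 = 18 − 6 − 12 = 0; torsion from ∂_2 factors > 1: [2]. So H_1 ≅ Z_2.
H_2: b_2 = 12 − 12 − 0 = 0; torsion from ∂_3 factors > 1: none. So H_2 ≅ 0.

H_0 ≅ Z,  H_1 ≅ Z_2,  H_2 = 0.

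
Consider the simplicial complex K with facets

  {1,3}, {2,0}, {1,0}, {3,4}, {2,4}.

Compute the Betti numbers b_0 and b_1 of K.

Take the total order 0 < 1 < 2 < 3 < 4 on the vertex set. Then K (dimension 1) consists of the simplices:

  0-simplices (5): [0], [1], [2], [3], [4]
  1-simplices (5): [0,1], [0,2], [1,3], [2,4], [3,4]

Hence C_0 ≅ Z^5, C_1 ≅ Z^5.

∂_1: C_1 → C_0 is given by ∂[p,q] = [q] − [p].
This gives a 5×5 integer matrix of rank 4; reducing to Smith normal form yields diagonal entries (1,1,1,1).

Now H_k = ker ∂_k / im ∂_{k+1}, so:

  H_0: rank C_0 − rank ∂_1 = 5 − 4 = 1, and the invariant factors of ∂_1 are all 1, so H_0 ≅ Z.
  H_1: rank ker ∂_1 − rank ∂_2 = (5 − 4) − 0 = 1, and there is no ∂_2, so H_1 ≅ Z.

As a check, the Euler characteristic is 5 − 5 = 0, which agrees with 1 − 1 = 0.

Hence the Betti numbers are b_0 = 1, b_1 = 1.

b_0 = 1, b_1 = 1.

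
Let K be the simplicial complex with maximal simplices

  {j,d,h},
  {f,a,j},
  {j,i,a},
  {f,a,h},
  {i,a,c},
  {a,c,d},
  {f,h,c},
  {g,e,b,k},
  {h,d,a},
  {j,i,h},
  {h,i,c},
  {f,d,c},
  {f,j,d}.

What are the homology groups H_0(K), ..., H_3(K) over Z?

H_0 ≅ Z^2,  H_1 ≅ Z_2,  H_2 = 0,  H_3 = 0.

Order the vertices as a < b < c < d < e < f < g < h < i < j < k. Listing each simplex with vertices in this order, K has dimension 3 with simplices:

  0-simplices (11): a, b, c, d, e, f, g, h, i, j, k
  1-simplices (24): ac, ad, af, ah, ai, aj, be, bg, bk, cd, cf, ch, ci, df, dh, dj, eg, ek, fh, fj, gk, hi, hj, ij
  2-simplices (16): acd, aci, adh, afh, afj, aij, beg, bek, bgk, cdf, cfh, chi, dfj, dhj, egk, hij
  3-simplices (1): begk

giving chain groups C_0 ≅ Z^11, C_1 ≅ Z^24, C_2 ≅ Z^16, C_3 ≅ Z^1.

Boundary ∂_1: C_1 → C_0 maps an edge to its endpoints' difference, ∂[p,q] = q − p. For instance
  ∂cd = d − c.
As a 11×24 matrix over Z this has rank 9, with invariant factors (1,1,1,1,1,1,1,1,1).

∂_2: C_2 → C_1 maps a triangle to the signed sum of its edges. For instance
  ∂afh = fh − ah + af,
  ∂cdf = df − cf + cd.
As a 24×16 matrix over Z this has rank 15, with invariant factors (1,1,1,1,1,1,1,1,1,1,1,1,1,1,2).

The boundary map ∂_3: C_3 → C_2 sends each 3-simplex σ to the alternating sum Σ_i (−1)^i (σ with its i-th vertex removed). For instance
  ∂begk = egk − bgk + bek − beg.
The 16×1 boundary matrix has rank 1 and Smith normal form diag(1).

Now H_k = ker ∂_k / im ∂_{k+1}, so:

  H_0: rank C_0 − rank ∂_1 = 11 − 9 = 2, and the invariant factors of ∂_1 are all 1, so H_0 = Z^2.
  H_1: rank ker ∂_1 − rank ∂_2 = (24 − 9) − 15 = 0, and ∂_2 has invariant factor 2 > 1, so H_1 = Z_2.
  H_2: rank ker ∂_2 − rank ∂_3 = (16 − 15) − 1 = 0, and the invariant factors of ∂_3 are all 1, so H_2 = 0.
  H_3: rank ker ∂_3 − rank ∂_4 = (1 − 1) − 0 = 0, and there is no ∂_4, so H_3 = 0.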